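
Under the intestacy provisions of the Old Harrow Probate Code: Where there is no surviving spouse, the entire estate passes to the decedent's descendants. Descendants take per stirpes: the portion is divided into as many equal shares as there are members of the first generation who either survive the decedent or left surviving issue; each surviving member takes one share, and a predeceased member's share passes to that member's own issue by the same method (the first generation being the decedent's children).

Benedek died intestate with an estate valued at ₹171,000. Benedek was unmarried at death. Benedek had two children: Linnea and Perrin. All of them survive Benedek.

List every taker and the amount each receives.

The entire ₹171,000 passes to the descendants.
That amount (₹171,000) is divided into 2 shares of ₹85,500: Linnea and Perrin each take ₹85,500.

Linnea: ₹85,500; Perrin: ₹85,500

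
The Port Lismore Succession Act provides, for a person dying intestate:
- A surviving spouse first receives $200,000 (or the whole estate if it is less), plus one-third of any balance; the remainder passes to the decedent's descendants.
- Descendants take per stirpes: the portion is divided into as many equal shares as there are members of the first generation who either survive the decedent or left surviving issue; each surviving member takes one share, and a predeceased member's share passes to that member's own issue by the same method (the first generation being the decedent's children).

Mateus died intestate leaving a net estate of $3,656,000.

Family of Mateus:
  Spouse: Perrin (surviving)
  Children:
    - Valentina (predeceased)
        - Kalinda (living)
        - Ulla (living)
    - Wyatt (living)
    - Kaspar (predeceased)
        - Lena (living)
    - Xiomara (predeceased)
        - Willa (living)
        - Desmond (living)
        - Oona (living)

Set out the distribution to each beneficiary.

Perrin first takes $200,000, leaving a balance of $3,456,000. Perrin then takes one-third of the balance ($1,152,000), for a total of $1,352,000. The remaining $2,304,000 passes to the descendants.
The descendants' portion ($2,304,000) is divided into 4 shares of $576,000: Wyatt takes $576,000; Valentina's $576,000 share passes to Valentina's issue; Kaspar's $576,000 share passes to Kaspar's issue; Xiomara's $576,000 share passes to Xiomara's issue.
Valentina's share ($576,000) is divided into 2 shares of $288,000: Kalinda and Ulla each take $288,000.
Kaspar's share ($576,000) passes entirely to Lena.
Xiomara's share ($576,000) is divided into 3 shares of $192,000: Willa, Desmond, and Oona each take $192,000.

Perrin: $1,352,000; Kalinda: $288,000; Ulla: $288,000; Wyatt: $576,000; Lena: $576,000; Willa: $192,000; Desmond: $192,000; Oona: $192,000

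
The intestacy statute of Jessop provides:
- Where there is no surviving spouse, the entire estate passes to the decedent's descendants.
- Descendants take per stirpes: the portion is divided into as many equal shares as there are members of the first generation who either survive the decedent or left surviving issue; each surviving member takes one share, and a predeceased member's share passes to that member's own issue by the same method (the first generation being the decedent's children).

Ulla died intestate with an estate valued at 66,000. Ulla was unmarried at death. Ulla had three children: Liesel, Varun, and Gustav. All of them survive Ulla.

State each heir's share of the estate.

Liesel: 22,000; Varun: 22,000; Gustav: 22,000

The entire 66,000 passes to the descendants.
That amount (66,000) is divided into 3 shares of 22,000: Liesel, Varun, and Gustav each take 22,000.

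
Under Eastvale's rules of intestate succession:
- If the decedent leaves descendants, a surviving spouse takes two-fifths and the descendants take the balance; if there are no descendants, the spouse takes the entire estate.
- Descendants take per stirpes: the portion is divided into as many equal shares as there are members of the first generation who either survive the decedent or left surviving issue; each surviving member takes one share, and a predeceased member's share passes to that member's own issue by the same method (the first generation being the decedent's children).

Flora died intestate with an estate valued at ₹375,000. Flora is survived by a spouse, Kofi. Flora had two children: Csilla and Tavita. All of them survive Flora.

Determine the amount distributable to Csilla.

Csilla receives ₹112,500.

Kofi takes two-fifths of ₹375,000 = ₹150,000. The remaining ₹225,000 passes to the descendants.
The descendants' portion (₹225,000) is divided into 2 shares of ₹112,500: Csilla and Tavita each take ₹112,500.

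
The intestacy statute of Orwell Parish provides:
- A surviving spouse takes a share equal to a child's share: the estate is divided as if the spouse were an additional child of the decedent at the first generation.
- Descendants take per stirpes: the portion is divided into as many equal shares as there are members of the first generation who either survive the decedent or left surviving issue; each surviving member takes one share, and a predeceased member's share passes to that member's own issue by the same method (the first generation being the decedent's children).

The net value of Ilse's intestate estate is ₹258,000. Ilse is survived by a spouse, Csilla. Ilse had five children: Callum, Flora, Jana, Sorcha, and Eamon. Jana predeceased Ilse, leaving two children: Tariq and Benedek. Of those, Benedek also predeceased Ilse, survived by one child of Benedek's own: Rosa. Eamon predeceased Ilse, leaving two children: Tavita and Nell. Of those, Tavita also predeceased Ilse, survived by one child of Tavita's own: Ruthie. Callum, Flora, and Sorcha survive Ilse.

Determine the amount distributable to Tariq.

The spouse counts as an additional share at the children's level, so there are 6 primary shares of ₹43,000. Csilla takes one such share (₹43,000).
The children's combined portion (₹215,000) is divided into 5 shares of ₹43,000: Callum, Flora, and Sorcha each take ₹43,000; Jana's ₹43,000 share passes to Jana's issue; Eamon's ₹43,000 share passes to Eamon's issue.
Jana's share (₹43,000) is divided into 2 shares of ₹21,500: Tariq takes ₹21,500; Benedek's ₹21,500 share passes to Benedek's issue.
Benedek's share (₹21,500) passes entirely to Rosa.
Eamon's share (₹43,000) is divided into 2 shares of ₹21,500: Nell takes ₹21,500; Tavita's ₹21,500 share passes to Tavita's issue.
Tavita's share (₹21,500) passes entirely to Ruthie.

Tariq receives ₹21,500.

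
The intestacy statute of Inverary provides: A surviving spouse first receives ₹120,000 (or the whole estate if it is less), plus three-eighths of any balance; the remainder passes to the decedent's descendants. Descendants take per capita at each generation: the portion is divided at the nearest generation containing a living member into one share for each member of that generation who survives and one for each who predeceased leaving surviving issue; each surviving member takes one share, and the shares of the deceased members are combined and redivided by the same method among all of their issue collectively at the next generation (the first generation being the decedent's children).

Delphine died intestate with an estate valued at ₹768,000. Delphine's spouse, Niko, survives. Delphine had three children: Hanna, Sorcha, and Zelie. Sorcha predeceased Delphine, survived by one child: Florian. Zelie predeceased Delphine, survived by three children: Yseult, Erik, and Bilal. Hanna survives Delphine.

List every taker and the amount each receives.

Niko: ₹363,000; Hanna: ₹135,000; Florian: ₹67,500; Yseult: ₹67,500; Erik: ₹67,500; Bilal: ₹67,500

Niko first takes ₹120,000, leaving a balance of ₹648,000. Niko then takes three-eighths of the balance (₹243,000), for a total of ₹363,000. The remaining ₹405,000 passes to the descendants.
The descendants' portion (₹405,000) is divided at the children's generation into 3 shares of ₹135,000. Hanna takes ₹135,000. The 2 shares of the deceased (Sorcha and Zelie) are combined into a pool of ₹270,000.
That pool (₹270,000) is divided at the grandchildren's generation equally among Florian, Yseult, Erik, and Bilal: ₹67,500 each.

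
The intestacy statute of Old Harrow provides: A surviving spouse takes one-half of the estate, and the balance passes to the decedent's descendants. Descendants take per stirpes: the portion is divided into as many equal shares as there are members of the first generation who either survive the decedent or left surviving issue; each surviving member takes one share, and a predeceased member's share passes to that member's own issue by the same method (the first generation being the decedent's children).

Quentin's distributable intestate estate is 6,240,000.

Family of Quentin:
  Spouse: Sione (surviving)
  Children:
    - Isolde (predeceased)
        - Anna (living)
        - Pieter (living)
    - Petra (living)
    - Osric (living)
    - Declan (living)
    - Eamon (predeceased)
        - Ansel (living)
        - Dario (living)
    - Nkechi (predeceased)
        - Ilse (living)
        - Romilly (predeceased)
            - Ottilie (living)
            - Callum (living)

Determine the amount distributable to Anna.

Anna receives 260,000.

Sione takes one-half of 6,240,000 = 3,120,000. The remaining 3,120,000 passes to the descendants.
The descendants' portion (3,120,000) is divided into 6 shares of 520,000: Petra, Osric, and Declan each take 520,000; Isolde's 520,000 share passes to Isolde's issue; Eamon's 520,000 share passes to Eamon's issue; Nkechi's 520,000 share passes to Nkechi's issue.
Isolde's share (520,000) is divided into 2 shares of 260,000: Anna and Pieter each take 260,000.
Eamon's share (520,000) is divided into 2 shares of 260,000: Ansel and Dario each take 260,000.
Nkechi's share (520,000) is divided into 2 shares of 260,000: Ilse takes 260,000; Romilly's 260,000 share passes to Romilly's issue.
Romilly's share (260,000) is divided into 2 shares of 130,000: Ottilie and Callum each take 130,000.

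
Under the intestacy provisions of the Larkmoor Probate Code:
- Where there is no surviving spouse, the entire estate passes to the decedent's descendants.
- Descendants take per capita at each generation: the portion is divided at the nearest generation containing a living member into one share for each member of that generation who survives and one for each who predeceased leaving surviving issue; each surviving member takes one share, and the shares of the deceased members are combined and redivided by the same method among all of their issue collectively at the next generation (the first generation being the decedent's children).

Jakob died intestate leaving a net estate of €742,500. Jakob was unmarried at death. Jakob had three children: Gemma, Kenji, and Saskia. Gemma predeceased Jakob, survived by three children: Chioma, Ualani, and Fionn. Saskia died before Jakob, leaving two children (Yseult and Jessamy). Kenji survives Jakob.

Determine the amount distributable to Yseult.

The entire €742,500 passes to the descendants.
That amount (€742,500) is divided at the children's generation into 3 shares of €247,500. Kenji takes €247,500. The 2 shares of the deceased (Gemma and Saskia) are combined into a pool of €495,000.
That pool (€495,000) is divided at the grandchildren's generation equally among Chioma, Ualani, Fionn, Yseult, and Jessamy: €99,000 each.

Yseult receives €99,000.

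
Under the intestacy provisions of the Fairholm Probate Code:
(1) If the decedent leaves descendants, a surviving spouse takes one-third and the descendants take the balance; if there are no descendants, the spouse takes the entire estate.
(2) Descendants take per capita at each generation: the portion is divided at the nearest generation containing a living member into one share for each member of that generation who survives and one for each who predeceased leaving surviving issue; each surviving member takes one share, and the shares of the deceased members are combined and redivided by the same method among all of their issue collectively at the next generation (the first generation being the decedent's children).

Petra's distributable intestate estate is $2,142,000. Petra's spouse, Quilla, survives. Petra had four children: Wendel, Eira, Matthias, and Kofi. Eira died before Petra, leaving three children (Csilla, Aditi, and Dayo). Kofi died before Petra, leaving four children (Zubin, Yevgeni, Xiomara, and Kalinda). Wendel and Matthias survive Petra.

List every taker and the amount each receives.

Quilla: $714,000; Wendel: $357,000; Csilla: $102,000; Aditi: $102,000; Dayo: $102,000; Matthias: $357,000; Zubin: $102,000; Yevgeni: $102,000; Xiomara: $102,000; Kalinda: $102,000

Quilla takes one-third of $2,142,000 = $714,000. The remaining $1,428,000 passes to the descendants.
The descendants' portion ($1,428,000) is divided at the children's generation into 4 shares of $357,000. Wendel and Matthias each take $357,000. The 2 shares of the deceased (Eira and Kofi) are combined into a pool of $714,000.
That pool ($714,000) is divided at the grandchildren's generation equally among Csilla, Aditi, Dayo, Zubin, Yevgeni, Xiomara, and Kalinda: $102,000 each.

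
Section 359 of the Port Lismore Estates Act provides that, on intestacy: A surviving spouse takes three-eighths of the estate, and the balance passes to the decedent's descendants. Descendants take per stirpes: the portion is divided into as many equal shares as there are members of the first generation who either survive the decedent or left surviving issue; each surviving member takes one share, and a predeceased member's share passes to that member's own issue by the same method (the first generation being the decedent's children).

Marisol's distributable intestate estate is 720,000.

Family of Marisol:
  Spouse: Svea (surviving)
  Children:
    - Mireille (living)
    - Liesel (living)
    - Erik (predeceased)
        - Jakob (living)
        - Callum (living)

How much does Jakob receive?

Svea takes three-eighths of 720,000 = 270,000. The remaining 450,000 passes to the descendants.
The descendants' portion (450,000) is divided into 3 shares of 150,000: Mireille and Liesel each take 150,000; Erik's 150,000 share passes to Erik's issue.
Erik's share (150,000) is divided into 2 shares of 75,000: Jakob and Callum each take 75,000.

Jakob receives 75,000.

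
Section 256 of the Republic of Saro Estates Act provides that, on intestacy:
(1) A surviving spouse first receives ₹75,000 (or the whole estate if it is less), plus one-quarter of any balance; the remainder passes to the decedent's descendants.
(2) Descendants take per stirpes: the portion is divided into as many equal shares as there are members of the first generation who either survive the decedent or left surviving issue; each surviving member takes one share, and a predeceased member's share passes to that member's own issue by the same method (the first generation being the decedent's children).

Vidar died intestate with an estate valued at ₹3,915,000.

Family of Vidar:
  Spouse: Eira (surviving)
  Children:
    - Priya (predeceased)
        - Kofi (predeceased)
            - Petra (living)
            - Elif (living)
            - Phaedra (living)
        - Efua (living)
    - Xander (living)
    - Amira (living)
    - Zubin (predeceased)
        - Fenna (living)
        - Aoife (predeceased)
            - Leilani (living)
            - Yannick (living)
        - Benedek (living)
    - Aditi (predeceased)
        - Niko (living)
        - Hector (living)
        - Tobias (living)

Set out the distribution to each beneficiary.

Eira: ₹1,035,000; Petra: ₹96,000; Elif: ₹96,000; Phaedra: ₹96,000; Efua: ₹288,000; Xander: ₹576,000; Amira: ₹576,000; Fenna: ₹192,000; Leilani: ₹96,000; Yannick: ₹96,000; Benedek: ₹192,000; Niko: ₹192,000; Hector: ₹192,000; Tobias: ₹192,000

Eira first takes ₹75,000, leaving a balance of ₹3,840,000. Eira then takes one-quarter of the balance (₹960,000), for a total of ₹1,035,000. The remaining ₹2,880,000 passes to the descendants.
The descendants' portion (₹2,880,000) is divided into 5 shares of ₹576,000: Xander and Amira each take ₹576,000; Priya's ₹576,000 share passes to Priya's issue; Zubin's ₹576,000 share passes to Zubin's issue; Aditi's ₹576,000 share passes to Aditi's issue.
Priya's share (₹576,000) is divided into 2 shares of ₹288,000: Efua takes ₹288,000; Kofi's ₹288,000 share passes to Kofi's issue.
Kofi's share (₹288,000) is divided into 3 shares of ₹96,000: Petra, Elif, and Phaedra each take ₹96,000.
Zubin's share (₹576,000) is divided into 3 shares of ₹192,000: Fenna and Benedek each take ₹192,000; Aoife's ₹192,000 share passes to Aoife's issue.
Aoife's share (₹192,000) is divided into 2 shares of ₹96,000: Leilani and Yannick each take ₹96,000.
Aditi's share (₹576,000) is divided into 3 shares of ₹192,000: Niko, Hector, and Tobias each take ₹192,000.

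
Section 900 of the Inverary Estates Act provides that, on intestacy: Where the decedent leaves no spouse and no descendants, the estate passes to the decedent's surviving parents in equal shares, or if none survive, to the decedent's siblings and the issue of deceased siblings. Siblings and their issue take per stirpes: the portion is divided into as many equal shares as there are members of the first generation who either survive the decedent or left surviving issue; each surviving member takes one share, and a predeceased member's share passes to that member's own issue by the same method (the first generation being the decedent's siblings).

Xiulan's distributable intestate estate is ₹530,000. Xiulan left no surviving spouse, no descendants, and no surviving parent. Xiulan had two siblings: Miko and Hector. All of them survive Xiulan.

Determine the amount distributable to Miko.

The entire ₹530,000 passes to the siblings and their issue.
That amount (₹530,000) is divided into 2 shares of ₹265,000: Miko and Hector each take ₹265,000.

Miko receives ₹265,000.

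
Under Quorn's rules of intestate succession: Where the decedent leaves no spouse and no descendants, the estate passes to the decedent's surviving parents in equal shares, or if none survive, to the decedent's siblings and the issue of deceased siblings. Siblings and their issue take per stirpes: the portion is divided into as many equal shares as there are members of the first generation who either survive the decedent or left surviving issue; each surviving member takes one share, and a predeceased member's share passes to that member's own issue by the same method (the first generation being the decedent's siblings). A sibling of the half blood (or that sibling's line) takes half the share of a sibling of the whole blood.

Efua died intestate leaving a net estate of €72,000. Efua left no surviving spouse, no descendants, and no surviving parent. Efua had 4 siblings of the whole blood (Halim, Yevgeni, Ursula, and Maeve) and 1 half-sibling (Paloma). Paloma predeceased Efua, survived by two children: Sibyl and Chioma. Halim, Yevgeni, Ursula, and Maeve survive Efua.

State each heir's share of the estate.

The entire €72,000 passes to the siblings and their issue.
Counting each half-blood sibling's line as half a unit, there are 9/2 units in €72,000, so one unit is €16,000. Whole-blood lines (Halim, Yevgeni, Ursula, and Maeve) take €16,000 each; half-blood lines (Paloma) take €8,000 each.
Paloma's share (€8,000) is divided into 2 shares of €4,000: Sibyl and Chioma each take €4,000.

Halim: €16,000; Yevgeni: €16,000; Sibyl: €4,000; Chioma: €4,000; Ursula: €16,000; Maeve: €16,000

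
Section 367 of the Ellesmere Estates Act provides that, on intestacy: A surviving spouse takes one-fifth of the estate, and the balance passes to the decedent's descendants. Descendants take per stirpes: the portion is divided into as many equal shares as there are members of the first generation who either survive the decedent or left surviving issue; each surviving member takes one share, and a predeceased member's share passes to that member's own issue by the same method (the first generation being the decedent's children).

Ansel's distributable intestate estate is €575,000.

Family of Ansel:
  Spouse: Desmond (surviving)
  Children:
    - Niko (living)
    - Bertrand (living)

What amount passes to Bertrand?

Bertrand receives €230,000.

Desmond takes one-fifth of €575,000 = €115,000. The remaining €460,000 passes to the descendants.
The descendants' portion (€460,000) is divided into 2 shares of €230,000: Niko and Bertrand each take €230,000.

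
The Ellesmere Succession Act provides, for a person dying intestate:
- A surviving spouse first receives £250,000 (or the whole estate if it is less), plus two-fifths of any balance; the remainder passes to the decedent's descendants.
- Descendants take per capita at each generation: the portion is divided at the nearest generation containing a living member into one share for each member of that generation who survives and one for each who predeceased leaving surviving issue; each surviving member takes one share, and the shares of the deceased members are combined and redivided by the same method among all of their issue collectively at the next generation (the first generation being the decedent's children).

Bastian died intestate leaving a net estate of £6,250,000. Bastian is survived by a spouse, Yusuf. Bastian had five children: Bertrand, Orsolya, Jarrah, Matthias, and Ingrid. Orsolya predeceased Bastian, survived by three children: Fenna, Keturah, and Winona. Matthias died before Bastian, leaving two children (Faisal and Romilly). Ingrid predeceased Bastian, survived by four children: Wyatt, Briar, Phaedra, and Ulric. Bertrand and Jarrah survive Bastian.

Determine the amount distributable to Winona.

Winona receives £240,000.

Yusuf first takes £250,000, leaving a balance of £6,000,000. Yusuf then takes two-fifths of the balance (£2,400,000), for a total of £2,650,000. The remaining £3,600,000 passes to the descendants.
The descendants' portion (£3,600,000) is divided at the children's generation into 5 shares of £720,000. Bertrand and Jarrah each take £720,000. The 3 shares of the deceased (Orsolya, Matthias, and Ingrid) are combined into a pool of £2,160,000.
That pool (£2,160,000) is divided at the grandchildren's generation equally among Fenna, Keturah, Winona, Faisal, Romilly, Wyatt, Briar, Phaedra, and Ulric: £240,000 each.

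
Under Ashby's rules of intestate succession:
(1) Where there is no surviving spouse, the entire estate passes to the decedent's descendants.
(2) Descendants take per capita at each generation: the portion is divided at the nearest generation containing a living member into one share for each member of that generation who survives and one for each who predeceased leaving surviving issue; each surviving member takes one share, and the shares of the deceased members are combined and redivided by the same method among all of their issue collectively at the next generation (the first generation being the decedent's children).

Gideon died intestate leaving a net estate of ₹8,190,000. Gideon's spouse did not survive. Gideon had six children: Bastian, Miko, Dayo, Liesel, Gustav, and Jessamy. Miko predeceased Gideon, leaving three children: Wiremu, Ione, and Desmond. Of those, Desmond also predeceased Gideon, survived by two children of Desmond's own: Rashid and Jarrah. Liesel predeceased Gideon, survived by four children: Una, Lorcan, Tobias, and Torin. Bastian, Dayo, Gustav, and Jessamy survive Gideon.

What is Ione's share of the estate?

Ione receives ₹390,000.

The entire ₹8,190,000 passes to the descendants.
That amount (₹8,190,000) is divided at the children's generation into 6 shares of ₹1,365,000. Bastian, Dayo, Gustav, and Jessamy each take ₹1,365,000. The 2 shares of the deceased (Miko and Liesel) are combined into a pool of ₹2,730,000.
That pool (₹2,730,000) is divided at the grandchildren's generation into 7 shares of ₹390,000. Wiremu, Ione, Una, Lorcan, Tobias, and Torin each take ₹390,000. The remaining share for the deceased Desmond (₹390,000) is carried to the next generation.
That pool (₹390,000) is divided at the great-grandchildren's generation equally among Rashid and Jarrah: ₹195,000 each.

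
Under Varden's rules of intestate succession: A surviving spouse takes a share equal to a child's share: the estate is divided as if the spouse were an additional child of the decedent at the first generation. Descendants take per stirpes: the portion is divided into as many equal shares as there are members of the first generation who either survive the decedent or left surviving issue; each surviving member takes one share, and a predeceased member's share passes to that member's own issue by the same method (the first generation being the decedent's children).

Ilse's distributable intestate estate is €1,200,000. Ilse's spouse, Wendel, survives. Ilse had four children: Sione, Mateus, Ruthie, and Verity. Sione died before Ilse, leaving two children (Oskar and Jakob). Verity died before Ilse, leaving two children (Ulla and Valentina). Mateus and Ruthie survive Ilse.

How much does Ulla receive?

The spouse counts as an additional share at the children's level, so there are 5 primary shares of €240,000. Wendel takes one such share (€240,000).
The children's combined portion (€960,000) is divided into 4 shares of €240,000: Mateus and Ruthie each take €240,000; Sione's €240,000 share passes to Sione's issue; Verity's €240,000 share passes to Verity's issue.
Sione's share (€240,000) is divided into 2 shares of €120,000: Oskar and Jakob each take €120,000.
Verity's share (€240,000) is divided into 2 shares of €120,000: Ulla and Valentina each take €120,000.

Ulla receives €120,000.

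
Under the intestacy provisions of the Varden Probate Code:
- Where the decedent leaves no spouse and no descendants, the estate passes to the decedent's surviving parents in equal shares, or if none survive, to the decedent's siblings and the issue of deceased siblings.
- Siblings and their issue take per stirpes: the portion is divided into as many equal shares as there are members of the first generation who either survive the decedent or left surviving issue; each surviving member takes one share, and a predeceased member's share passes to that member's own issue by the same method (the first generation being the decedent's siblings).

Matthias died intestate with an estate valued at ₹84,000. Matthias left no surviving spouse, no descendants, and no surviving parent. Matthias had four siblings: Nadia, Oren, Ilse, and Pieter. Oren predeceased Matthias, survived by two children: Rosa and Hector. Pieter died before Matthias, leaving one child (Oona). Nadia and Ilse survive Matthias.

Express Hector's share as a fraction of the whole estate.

The entire ₹84,000 passes to the siblings and their issue.
That amount (₹84,000) is divided into 4 shares of ₹21,000: Nadia and Ilse each take ₹21,000; Oren's ₹21,000 share passes to Oren's issue; Pieter's ₹21,000 share passes to Pieter's issue.
Oren's share (₹21,000) is divided into 2 shares of ₹10,500: Rosa and Hector each take ₹10,500.
Pieter's share (₹21,000) passes entirely to Oona.

Hector receives 1/8 of the estate.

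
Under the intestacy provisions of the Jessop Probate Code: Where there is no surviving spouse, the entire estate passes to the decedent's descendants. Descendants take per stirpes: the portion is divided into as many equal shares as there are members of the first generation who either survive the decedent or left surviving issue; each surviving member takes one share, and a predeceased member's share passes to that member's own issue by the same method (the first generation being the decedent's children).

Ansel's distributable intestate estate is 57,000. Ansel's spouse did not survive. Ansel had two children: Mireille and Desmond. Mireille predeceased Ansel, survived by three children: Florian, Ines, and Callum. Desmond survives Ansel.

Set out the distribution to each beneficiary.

The entire 57,000 passes to the descendants.
That amount (57,000) is divided into 2 shares of 28,500: Desmond takes 28,500; Mireille's 28,500 share passes to Mireille's issue.
Mireille's share (28,500) is divided into 3 shares of 9,500: Florian, Ines, and Callum each take 9,500.

Florian: 9,500; Ines: 9,500; Callum: 9,500; Desmond: 28,500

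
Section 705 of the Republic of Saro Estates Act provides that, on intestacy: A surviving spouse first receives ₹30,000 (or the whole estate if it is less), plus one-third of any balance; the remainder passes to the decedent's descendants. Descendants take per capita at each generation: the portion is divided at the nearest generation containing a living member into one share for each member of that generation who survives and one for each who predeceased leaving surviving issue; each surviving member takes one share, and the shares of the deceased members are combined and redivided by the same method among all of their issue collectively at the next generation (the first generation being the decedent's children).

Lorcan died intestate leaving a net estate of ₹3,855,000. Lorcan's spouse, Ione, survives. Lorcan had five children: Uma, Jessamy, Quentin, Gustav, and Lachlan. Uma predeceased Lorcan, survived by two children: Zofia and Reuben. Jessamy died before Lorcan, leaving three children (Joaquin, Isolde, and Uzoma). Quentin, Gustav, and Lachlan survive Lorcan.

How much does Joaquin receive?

Joaquin receives ₹204,000.

Ione first takes ₹30,000, leaving a balance of ₹3,825,000. Ione then takes one-third of the balance (₹1,275,000), for a total of ₹1,305,000. The remaining ₹2,550,000 passes to the descendants.
The descendants' portion (₹2,550,000) is divided at the children's generation into 5 shares of ₹510,000. Quentin, Gustav, and Lachlan each take ₹510,000. The 2 shares of the deceased (Uma and Jessamy) are combined into a pool of ₹1,020,000.
That pool (₹1,020,000) is divided at the grandchildren's generation equally among Zofia, Reuben, Joaquin, Isolde, and Uzoma: ₹204,000 each.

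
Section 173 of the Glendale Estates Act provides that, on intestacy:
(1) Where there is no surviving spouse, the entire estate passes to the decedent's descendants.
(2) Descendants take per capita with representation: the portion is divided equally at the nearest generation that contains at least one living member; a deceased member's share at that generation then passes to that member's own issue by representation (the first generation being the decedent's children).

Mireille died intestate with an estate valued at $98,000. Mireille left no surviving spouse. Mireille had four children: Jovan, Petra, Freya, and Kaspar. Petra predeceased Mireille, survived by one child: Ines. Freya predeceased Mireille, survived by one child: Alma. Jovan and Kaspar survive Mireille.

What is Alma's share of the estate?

The entire $98,000 passes to the descendants.
That amount ($98,000) is divided into 4 shares of $24,500: Jovan and Kaspar each take $24,500; Petra's $24,500 share passes to Petra's issue; Freya's $24,500 share passes to Freya's issue.
Petra's share ($24,500) passes entirely to Ines.
Freya's share ($24,500) passes entirely to Alma.

Alma receives $24,500.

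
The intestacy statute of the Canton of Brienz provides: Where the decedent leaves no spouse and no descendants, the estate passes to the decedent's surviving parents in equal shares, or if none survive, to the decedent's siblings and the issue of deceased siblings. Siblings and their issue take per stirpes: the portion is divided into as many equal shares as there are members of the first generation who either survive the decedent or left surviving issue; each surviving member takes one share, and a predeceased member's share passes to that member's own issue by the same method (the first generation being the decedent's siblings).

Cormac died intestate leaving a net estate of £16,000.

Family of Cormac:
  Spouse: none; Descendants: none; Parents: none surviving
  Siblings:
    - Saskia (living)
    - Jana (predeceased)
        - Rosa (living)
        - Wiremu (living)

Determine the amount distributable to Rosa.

The entire £16,000 passes to the siblings and their issue.
That amount (£16,000) is divided into 2 shares of £8,000: Saskia takes £8,000; Jana's £8,000 share passes to Jana's issue.
Jana's share (£8,000) is divided into 2 shares of £4,000: Rosa and Wiremu each take £4,000.

Rosa receives £4,000.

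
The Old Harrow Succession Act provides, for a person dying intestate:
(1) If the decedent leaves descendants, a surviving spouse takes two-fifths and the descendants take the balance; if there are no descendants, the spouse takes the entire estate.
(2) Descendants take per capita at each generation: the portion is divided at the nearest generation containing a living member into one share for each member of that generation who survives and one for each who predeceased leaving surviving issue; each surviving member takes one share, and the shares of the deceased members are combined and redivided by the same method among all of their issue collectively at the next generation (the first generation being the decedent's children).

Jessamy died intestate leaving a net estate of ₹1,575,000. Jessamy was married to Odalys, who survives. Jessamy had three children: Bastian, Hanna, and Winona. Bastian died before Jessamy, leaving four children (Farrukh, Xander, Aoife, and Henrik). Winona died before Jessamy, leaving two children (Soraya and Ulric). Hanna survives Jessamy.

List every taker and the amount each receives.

Odalys: ₹630,000; Farrukh: ₹105,000; Xander: ₹105,000; Aoife: ₹105,000; Henrik: ₹105,000; Hanna: ₹315,000; Soraya: ₹105,000; Ulric: ₹105,000

Odalys takes two-fifths of ₹1,575,000 = ₹630,000. The remaining ₹945,000 passes to the descendants.
The descendants' portion (₹945,000) is divided at the children's generation into 3 shares of ₹315,000. Hanna takes ₹315,000. The 2 shares of the deceased (Bastian and Winona) are combined into a pool of ₹630,000.
That pool (₹630,000) is divided at the grandchildren's generation equally among Farrukh, Xander, Aoife, Henrik, Soraya, and Ulric: ₹105,000 each.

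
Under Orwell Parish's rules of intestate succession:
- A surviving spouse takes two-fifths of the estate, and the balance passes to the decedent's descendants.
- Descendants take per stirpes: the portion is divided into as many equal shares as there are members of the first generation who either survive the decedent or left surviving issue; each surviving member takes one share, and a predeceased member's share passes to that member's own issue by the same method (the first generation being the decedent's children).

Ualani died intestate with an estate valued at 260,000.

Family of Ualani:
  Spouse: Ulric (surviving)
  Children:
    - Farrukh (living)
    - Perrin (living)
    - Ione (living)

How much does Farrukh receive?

Farrukh receives 52,000.

Ulric takes two-fifths of 260,000 = 104,000. The remaining 156,000 passes to the descendants.
The descendants' portion (156,000) is divided into 3 shares of 52,000: Farrukh, Perrin, and Ione each take 52,000.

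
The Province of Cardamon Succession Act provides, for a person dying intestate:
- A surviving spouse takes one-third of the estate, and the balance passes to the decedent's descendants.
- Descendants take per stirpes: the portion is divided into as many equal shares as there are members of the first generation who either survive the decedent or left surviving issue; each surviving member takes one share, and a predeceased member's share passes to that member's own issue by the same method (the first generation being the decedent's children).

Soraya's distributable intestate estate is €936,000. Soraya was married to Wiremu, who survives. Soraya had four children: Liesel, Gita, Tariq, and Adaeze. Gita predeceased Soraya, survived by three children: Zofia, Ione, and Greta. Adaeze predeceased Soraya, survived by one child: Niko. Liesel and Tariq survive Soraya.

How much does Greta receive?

Greta receives €52,000.

Wiremu takes one-third of €936,000 = €312,000. The remaining €624,000 passes to the descendants.
The descendants' portion (€624,000) is divided into 4 shares of €156,000: Liesel and Tariq each take €156,000; Gita's €156,000 share passes to Gita's issue; Adaeze's €156,000 share passes to Adaeze's issue.
Gita's share (€156,000) is divided into 3 shares of €52,000: Zofia, Ione, and Greta each take €52,000.
Adaeze's share (€156,000) passes entirely to Niko.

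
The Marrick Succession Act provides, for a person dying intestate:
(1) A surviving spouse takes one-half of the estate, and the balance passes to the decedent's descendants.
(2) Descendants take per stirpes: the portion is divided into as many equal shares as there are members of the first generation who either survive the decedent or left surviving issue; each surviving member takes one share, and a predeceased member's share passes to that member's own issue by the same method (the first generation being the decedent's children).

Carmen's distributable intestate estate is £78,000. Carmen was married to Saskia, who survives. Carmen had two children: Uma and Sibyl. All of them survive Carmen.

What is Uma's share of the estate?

Saskia takes one-half of £78,000 = £39,000. The remaining £39,000 passes to the descendants.
The descendants' portion (£39,000) is divided into 2 shares of £19,500: Uma and Sibyl each take £19,500.

Uma receives £19,500.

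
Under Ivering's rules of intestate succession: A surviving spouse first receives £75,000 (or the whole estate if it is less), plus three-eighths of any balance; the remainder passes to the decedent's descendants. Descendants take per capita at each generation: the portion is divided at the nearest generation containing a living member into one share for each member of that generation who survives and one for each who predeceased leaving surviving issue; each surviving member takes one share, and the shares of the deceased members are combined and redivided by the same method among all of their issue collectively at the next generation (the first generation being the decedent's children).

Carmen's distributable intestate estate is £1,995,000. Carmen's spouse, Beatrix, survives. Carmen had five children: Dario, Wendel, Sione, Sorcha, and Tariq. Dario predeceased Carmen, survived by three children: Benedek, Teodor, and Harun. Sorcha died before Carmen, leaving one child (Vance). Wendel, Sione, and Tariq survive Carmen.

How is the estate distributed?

Beatrix: £795,000; Benedek: £120,000; Teodor: £120,000; Harun: £120,000; Wendel: £240,000; Sione: £240,000; Vance: £120,000; Tariq: £240,000

Beatrix first takes £75,000, leaving a balance of £1,920,000. Beatrix then takes three-eighths of the balance (£720,000), for a total of £795,000. The remaining £1,200,000 passes to the descendants.
The descendants' portion (£1,200,000) is divided at the children's generation into 5 shares of £240,000. Wendel, Sione, and Tariq each take £240,000. The 2 shares of the deceased (Dario and Sorcha) are combined into a pool of £480,000.
That pool (£480,000) is divided at the grandchildren's generation equally among Benedek, Teodor, Harun, and Vance: £120,000 each.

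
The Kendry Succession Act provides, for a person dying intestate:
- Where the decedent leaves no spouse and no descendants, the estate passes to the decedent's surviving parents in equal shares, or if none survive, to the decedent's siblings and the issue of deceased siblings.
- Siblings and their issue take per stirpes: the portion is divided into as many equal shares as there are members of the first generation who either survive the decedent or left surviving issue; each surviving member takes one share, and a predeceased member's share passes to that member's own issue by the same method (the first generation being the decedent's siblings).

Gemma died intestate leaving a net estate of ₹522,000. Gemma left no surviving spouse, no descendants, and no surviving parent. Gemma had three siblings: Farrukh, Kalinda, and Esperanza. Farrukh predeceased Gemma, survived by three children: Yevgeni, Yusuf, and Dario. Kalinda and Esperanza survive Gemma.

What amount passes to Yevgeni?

Yevgeni receives ₹58,000.

The entire ₹522,000 passes to the siblings and their issue.
That amount (₹522,000) is divided into 3 shares of ₹174,000: Kalinda and Esperanza each take ₹174,000; Farrukh's ₹174,000 share passes to Farrukh's issue.
Farrukh's share (₹174,000) is divided into 3 shares of ₹58,000: Yevgeni, Yusuf, and Dario each take ₹58,000.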